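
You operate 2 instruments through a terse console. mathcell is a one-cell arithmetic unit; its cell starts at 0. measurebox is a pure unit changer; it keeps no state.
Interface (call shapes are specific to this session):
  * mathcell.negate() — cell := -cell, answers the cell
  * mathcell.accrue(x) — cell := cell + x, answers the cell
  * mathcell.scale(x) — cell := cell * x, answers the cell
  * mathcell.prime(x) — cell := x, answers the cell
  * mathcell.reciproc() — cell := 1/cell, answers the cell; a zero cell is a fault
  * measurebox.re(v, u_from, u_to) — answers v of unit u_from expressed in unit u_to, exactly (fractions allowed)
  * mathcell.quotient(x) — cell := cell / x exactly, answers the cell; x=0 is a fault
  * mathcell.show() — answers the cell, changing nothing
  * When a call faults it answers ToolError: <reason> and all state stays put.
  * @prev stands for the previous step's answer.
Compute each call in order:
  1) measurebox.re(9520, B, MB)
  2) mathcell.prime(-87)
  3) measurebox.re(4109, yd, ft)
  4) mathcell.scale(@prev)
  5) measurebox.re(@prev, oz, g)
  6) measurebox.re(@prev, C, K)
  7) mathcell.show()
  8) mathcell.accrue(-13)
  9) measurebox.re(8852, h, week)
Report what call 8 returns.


Act: re[9520; B; MB]
Obs: 119/12500
Act: prime[-87]
Obs: -87
Act: re[4109; yd; ft]
Obs: 12327
Act: scale[@prev]
Obs: -1072449
Act: re[@prev; oz; g]
Obs: -48645468361413/1600000
Act: re[@prev; C; K]
Obs: -48645031321413/1600000
Act: show[]
Obs: -1072449
Act: accrue[-13]
Obs: -1072462
Act: re[8852; h; week]
Obs: 2213/42

Answer: -1072462


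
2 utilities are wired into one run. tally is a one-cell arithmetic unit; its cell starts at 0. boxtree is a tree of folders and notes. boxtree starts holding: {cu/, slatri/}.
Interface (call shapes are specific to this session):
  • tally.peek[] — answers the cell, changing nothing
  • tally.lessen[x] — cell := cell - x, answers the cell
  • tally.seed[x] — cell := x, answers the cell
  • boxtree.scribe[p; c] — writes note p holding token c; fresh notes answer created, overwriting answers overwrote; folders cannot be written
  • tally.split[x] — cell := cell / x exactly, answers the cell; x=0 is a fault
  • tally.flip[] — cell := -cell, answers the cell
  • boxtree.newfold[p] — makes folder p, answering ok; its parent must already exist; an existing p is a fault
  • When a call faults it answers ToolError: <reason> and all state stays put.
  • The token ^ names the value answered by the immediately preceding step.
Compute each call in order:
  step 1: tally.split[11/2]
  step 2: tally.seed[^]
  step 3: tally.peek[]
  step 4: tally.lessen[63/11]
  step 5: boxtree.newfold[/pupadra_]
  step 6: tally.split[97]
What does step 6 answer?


Answer: -63/1067

Derivation:
→ split(x→11/2)
← 0
→ seed(x→^)
← 0
→ peek()
← 0
→ lessen(x→63/11)
← -63/11
→ newfold(p→/pupadra_)
← ok
→ split(x→97)
← -63/1067


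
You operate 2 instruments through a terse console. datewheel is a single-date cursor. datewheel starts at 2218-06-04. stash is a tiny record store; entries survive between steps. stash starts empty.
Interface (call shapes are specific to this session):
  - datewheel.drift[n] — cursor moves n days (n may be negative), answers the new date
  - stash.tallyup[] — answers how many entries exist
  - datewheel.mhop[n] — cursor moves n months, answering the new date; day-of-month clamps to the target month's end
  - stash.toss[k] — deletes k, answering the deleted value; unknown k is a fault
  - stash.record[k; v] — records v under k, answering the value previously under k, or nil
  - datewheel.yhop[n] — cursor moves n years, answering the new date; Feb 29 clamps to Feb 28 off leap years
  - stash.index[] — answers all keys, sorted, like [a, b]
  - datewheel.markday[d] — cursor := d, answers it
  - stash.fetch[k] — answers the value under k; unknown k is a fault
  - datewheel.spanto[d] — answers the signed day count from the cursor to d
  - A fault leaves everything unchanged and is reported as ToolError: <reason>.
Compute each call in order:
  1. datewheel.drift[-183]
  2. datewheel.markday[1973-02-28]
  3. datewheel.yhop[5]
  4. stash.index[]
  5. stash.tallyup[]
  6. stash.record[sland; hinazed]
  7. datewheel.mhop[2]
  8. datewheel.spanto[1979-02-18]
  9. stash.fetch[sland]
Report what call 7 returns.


Answer: 1978-04-28

Derivation:
-> datewheel.drift(-183)
<- 2217-12-03
-> datewheel.markday(1973-02-28)
<- 1973-02-28
-> datewheel.yhop(5)
<- 1978-02-28
-> stash.index()
<- []
-> stash.tallyup()
<- 0
-> stash.record(sland, hinazed)
<- nil
-> datewheel.mhop(2)
<- 1978-04-28
-> datewheel.spanto(1979-02-18)
<- 296
-> stash.fetch(sland)
<- hinazed


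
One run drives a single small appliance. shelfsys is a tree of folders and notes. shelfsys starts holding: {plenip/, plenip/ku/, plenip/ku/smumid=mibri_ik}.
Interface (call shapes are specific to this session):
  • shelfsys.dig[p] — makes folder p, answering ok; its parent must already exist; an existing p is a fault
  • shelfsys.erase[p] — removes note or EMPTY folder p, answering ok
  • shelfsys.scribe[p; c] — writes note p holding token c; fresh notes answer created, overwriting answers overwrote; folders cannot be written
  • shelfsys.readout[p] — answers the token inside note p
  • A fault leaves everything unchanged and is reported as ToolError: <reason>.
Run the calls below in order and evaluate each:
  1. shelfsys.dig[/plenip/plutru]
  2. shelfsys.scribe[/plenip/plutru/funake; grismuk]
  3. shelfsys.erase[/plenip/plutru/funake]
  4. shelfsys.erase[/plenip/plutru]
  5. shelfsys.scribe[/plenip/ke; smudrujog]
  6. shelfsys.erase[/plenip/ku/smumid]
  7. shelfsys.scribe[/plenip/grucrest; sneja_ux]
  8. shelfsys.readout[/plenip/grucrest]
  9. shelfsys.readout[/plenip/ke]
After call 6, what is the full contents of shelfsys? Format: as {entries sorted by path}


Step: dig[p: /plenip/plutru]
Result: ok
Step: scribe[p: /plenip/plutru/funake; c: grismuk]
Result: created
Step: erase[p: /plenip/plutru/funake]
Result: ok
Step: erase[p: /plenip/plutru]
Result: ok
Step: scribe[p: /plenip/ke; c: smudrujog]
Result: created
Step: erase[p: /plenip/ku/smumid]
Result: ok
Step: scribe[p: /plenip/grucrest; c: sneja_ux]
Result: created
Step: readout[p: /plenip/grucrest]
Result: sneja_ux
Step: readout[p: /plenip/ke]
Result: smudrujog

Answer: {plenip/, plenip/ke=smudrujog, plenip/ku/}


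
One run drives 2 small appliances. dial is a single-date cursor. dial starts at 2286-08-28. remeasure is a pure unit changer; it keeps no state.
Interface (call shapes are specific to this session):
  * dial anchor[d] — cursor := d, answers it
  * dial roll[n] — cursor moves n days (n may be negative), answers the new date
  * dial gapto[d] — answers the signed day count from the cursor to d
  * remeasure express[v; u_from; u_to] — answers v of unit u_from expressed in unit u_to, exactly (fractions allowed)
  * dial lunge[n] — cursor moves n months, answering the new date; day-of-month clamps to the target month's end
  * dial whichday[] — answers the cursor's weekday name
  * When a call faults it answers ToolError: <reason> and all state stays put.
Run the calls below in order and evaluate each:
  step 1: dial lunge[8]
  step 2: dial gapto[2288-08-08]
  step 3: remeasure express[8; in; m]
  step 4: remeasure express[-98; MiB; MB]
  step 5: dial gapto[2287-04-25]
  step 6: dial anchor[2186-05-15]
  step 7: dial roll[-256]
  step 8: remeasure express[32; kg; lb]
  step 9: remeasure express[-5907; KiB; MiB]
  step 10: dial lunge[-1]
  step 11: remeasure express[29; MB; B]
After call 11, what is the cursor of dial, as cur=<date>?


// dial lunge(8) -> 2287-04-28
// dial gapto(2288-08-08) -> 468
// remeasure express(8, in, m) -> 127/625
// remeasure express(-98, MiB, MB) -> -1605632/15625
// dial gapto(2287-04-25) -> -3
// dial anchor(2186-05-15) -> 2186-05-15
// dial roll(-256) -> 2185-09-01
// remeasure express(32, kg, lb) -> 3200000000/45359237
// remeasure express(-5907, KiB, MiB) -> -5907/1024
// dial lunge(-1) -> 2185-08-01
// remeasure express(29, MB, B) -> 29000000

Answer: cur=2185-08-01


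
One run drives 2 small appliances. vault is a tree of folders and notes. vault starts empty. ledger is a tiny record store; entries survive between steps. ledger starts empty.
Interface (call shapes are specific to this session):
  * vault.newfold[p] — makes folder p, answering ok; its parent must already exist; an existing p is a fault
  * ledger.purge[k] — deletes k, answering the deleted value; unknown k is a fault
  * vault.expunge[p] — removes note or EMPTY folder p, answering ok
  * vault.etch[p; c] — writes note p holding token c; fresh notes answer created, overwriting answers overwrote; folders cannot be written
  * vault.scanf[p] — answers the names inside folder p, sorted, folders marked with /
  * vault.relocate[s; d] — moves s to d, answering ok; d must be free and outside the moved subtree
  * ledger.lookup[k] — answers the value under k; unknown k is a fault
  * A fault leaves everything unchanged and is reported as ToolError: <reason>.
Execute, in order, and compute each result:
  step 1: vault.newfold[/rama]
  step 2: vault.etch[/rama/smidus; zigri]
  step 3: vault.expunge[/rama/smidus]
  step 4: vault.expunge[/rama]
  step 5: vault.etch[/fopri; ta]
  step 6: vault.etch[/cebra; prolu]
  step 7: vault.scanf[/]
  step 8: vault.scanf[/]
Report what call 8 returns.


Answer: [cebra, fopri]

Derivation:
→ vault.newfold(/rama)
← ok
→ vault.etch(/rama/smidus, zigri)
← created
→ vault.expunge(/rama/smidus)
← ok
→ vault.expunge(/rama)
← ok
→ vault.etch(/fopri, ta)
← created
→ vault.etch(/cebra, prolu)
← created
→ vault.scanf(/)
← [cebra, fopri]
→ vault.scanf(/)
← [cebra, fopri]


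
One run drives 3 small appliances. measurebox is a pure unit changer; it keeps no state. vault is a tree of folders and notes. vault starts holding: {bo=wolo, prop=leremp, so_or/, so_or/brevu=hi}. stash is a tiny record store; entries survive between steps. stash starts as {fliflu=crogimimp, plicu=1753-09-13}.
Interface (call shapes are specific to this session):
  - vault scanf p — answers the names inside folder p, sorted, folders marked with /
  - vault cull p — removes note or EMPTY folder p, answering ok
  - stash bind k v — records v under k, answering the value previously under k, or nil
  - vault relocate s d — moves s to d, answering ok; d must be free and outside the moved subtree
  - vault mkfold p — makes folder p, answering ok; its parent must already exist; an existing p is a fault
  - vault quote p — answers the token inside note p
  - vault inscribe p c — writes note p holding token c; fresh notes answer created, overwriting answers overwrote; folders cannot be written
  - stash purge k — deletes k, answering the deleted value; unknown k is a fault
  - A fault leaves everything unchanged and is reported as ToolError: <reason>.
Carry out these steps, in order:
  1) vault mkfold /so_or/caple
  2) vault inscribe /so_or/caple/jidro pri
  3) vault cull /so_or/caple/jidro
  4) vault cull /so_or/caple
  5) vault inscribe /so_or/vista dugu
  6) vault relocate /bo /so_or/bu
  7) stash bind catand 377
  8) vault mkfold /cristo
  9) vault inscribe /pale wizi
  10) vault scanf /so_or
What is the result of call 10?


Answer: [brevu, bu, vista]

Derivation:
I call vault mkfold with p→/so_or/caple, — result: ok.
I run vault inscribe with p→/so_or/caple/jidro, c→pri, — result: created.
Invoking vault cull with p→/so_or/caple/jidro: ok.
Using vault cull with p→/so_or/caple, and see ok.
Then vault inscribe with p→/so_or/vista, c→dugu, giving created.
I use vault relocate with s→/bo, d→/so_or/bu, and get ok.
Calling stash bind with k→catand, v→377, and get nil.
Using vault mkfold with p→/cristo, — result: ok.
Next I call vault inscribe with p→/pale, c→wizi, — result: created.
Then vault scanf with p→/so_or, and see [brevu, bu, vista].


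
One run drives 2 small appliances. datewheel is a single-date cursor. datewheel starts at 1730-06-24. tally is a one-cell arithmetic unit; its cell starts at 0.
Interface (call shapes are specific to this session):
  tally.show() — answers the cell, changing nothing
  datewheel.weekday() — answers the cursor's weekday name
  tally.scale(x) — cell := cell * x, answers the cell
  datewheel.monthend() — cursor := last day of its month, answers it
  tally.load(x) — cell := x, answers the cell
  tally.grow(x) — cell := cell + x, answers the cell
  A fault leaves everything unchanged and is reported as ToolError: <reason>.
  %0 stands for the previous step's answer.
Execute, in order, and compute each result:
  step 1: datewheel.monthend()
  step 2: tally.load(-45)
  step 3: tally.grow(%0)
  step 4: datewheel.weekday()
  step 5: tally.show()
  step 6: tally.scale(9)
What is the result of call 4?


Do: datewheel.monthend[]
See: 1730-06-30
Do: tally.load[x='-45']
See: -45
Do: tally.grow[x='%0']
See: -90
Do: datewheel.weekday[]
See: Friday
Do: tally.show[]
See: -90
Do: tally.scale[x='9']
See: -810

Answer: Friday


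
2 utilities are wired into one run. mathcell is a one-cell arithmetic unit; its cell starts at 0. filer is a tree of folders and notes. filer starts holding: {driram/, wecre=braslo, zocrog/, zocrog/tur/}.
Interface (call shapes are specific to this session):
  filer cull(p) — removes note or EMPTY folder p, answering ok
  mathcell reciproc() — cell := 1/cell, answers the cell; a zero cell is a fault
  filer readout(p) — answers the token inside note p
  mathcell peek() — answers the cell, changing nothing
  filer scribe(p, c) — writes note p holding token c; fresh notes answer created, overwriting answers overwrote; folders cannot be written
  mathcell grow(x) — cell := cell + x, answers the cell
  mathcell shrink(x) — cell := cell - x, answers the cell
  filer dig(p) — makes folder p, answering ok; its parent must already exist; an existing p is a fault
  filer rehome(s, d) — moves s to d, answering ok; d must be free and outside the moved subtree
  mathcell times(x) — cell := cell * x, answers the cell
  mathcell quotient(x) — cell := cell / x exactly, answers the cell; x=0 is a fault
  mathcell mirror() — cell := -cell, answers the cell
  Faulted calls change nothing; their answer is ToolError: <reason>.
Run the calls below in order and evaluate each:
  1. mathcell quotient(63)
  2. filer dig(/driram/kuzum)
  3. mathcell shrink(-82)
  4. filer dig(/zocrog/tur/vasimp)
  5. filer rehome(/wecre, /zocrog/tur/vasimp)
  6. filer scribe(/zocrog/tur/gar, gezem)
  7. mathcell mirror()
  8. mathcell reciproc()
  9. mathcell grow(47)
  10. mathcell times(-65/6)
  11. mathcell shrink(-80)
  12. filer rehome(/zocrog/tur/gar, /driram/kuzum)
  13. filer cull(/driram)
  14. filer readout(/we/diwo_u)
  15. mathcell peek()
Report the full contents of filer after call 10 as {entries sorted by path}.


>> mathcell quotient(63)
<< 0
>> filer dig(/driram/kuzum)
<< ok
>> mathcell shrink(-82)
<< 82
>> filer dig(/zocrog/tur/vasimp)
<< ok
>> filer rehome(/wecre, /zocrog/tur/vasimp)
<< ToolError: exists
>> filer scribe(/zocrog/tur/gar, gezem)
<< created
>> mathcell mirror()
<< -82
>> mathcell reciproc()
<< -1/82
>> mathcell grow(47)
<< 3853/82
>> mathcell times(-65/6)
<< -250445/492
>> mathcell shrink(-80)
<< -211085/492
>> filer rehome(/zocrog/tur/gar, /driram/kuzum)
<< ToolError: exists
>> filer cull(/driram)
<< ToolError: not empty
>> filer readout(/we/diwo_u)
<< ToolError: not found
>> mathcell peek()
<< -211085/492

Answer: {driram/, driram/kuzum/, wecre=braslo, zocrog/, zocrog/tur/, zocrog/tur/gar=gezem, zocrog/tur/vasimp/}


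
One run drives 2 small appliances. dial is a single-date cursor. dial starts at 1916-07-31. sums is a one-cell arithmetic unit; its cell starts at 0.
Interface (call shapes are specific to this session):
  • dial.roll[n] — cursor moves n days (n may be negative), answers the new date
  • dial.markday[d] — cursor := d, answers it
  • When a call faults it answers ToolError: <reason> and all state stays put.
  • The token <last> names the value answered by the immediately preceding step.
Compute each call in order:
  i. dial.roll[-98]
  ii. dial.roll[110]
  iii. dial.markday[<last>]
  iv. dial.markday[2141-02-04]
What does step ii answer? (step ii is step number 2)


~$ roll -98
[out] 1916-04-24
~$ roll 110
[out] 1916-08-12
~$ markday <last>
[out] 1916-08-12
~$ markday 2141-02-04
[out] 2141-02-04

Answer: 1916-08-12


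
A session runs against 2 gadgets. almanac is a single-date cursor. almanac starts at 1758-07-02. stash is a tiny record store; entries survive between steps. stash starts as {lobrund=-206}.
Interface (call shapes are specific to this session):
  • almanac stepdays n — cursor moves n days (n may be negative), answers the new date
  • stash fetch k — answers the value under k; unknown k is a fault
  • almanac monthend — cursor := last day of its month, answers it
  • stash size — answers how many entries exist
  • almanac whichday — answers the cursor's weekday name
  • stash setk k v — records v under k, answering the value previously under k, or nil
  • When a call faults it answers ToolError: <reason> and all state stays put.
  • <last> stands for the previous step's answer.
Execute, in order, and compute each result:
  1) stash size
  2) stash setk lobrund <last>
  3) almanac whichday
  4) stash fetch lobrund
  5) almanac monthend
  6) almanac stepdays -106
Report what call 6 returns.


Answer: 1758-04-16

Derivation:
CALL stash size[]
RET  1
CALL stash setk[k=lobrund; v=<last>]
RET  -206
CALL almanac whichday[]
RET  Sunday
CALL stash fetch[k=lobrund]
RET  1
CALL almanac monthend[]
RET  1758-07-31
CALL almanac stepdays[n=-106]
RET  1758-04-16


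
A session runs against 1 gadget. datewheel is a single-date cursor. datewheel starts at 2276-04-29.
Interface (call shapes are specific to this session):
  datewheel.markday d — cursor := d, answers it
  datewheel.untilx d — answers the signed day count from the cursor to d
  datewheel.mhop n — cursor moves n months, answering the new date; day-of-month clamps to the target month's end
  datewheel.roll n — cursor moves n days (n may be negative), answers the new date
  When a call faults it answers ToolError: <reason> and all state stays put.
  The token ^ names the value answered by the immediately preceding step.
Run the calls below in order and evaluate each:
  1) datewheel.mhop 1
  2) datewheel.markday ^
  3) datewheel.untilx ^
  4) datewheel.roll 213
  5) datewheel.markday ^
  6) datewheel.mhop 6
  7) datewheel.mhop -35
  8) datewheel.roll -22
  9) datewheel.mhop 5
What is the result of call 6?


→ datewheel.mhop(1)
← 2276-05-29
→ datewheel.markday(^)
← 2276-05-29
→ datewheel.untilx(^)
← 0
→ datewheel.roll(213)
← 2276-12-28
→ datewheel.markday(^)
← 2276-12-28
→ datewheel.mhop(6)
← 2277-06-28
→ datewheel.mhop(-35)
← 2274-07-28
→ datewheel.roll(-22)
← 2274-07-06
→ datewheel.mhop(5)
← 2274-12-06

Answer: 2277-06-28


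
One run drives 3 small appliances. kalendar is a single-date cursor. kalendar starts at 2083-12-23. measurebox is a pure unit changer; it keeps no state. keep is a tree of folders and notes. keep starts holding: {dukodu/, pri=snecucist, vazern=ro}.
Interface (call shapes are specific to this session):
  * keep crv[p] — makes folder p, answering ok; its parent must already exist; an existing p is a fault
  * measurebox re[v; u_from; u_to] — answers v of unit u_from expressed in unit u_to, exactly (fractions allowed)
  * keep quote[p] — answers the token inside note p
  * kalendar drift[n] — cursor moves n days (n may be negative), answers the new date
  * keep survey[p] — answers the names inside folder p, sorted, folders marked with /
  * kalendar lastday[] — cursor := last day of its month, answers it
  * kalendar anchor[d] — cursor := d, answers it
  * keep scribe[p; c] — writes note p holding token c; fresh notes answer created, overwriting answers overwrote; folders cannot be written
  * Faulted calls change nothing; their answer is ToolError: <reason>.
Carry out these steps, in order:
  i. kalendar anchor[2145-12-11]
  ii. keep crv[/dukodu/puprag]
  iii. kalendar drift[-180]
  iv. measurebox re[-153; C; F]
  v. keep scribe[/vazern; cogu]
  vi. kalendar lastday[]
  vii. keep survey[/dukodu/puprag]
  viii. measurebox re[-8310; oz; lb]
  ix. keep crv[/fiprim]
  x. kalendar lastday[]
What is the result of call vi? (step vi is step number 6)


Answer: 2145-06-30

Derivation:
! kalendar anchor(d: 2145-12-11) ~> 2145-12-11
! keep crv(p: /dukodu/puprag) ~> ok
! kalendar drift(n: -180) ~> 2145-06-14
! measurebox re(v: -153, u_from: C, u_to: F) ~> -1217/5
! keep scribe(p: /vazern, c: cogu) ~> overwrote
! kalendar lastday() ~> 2145-06-30
! keep survey(p: /dukodu/puprag) ~> []
! measurebox re(v: -8310, u_from: oz, u_to: lb) ~> -4155/8
! keep crv(p: /fiprim) ~> ok
! kalendar lastday() ~> 2145-06-30


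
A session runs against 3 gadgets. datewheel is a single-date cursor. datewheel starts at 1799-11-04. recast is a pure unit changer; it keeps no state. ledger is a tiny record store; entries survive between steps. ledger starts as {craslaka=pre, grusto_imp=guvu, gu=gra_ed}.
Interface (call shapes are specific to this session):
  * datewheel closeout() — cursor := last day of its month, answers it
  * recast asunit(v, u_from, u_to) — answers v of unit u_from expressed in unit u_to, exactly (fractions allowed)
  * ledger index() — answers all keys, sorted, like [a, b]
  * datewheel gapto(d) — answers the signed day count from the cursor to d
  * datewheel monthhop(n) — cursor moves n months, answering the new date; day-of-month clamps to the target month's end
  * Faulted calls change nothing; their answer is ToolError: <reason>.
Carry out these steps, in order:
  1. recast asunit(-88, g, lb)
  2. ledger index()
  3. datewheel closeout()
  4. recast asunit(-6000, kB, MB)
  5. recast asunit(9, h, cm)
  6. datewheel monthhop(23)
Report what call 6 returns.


Answer: 1801-10-30

Derivation:
==> recast asunit(v: -88, u_from: g, u_to: lb)
<== -800000/4123567
==> ledger index()
<== [craslaka, grusto_imp, gu]
==> datewheel closeout()
<== 1799-11-30
==> recast asunit(v: -6000, u_from: kB, u_to: MB)
<== -6
==> recast asunit(v: 9, u_from: h, u_to: cm)
<== ToolError: incompatible units
==> datewheel monthhop(n: 23)
<== 1801-10-30


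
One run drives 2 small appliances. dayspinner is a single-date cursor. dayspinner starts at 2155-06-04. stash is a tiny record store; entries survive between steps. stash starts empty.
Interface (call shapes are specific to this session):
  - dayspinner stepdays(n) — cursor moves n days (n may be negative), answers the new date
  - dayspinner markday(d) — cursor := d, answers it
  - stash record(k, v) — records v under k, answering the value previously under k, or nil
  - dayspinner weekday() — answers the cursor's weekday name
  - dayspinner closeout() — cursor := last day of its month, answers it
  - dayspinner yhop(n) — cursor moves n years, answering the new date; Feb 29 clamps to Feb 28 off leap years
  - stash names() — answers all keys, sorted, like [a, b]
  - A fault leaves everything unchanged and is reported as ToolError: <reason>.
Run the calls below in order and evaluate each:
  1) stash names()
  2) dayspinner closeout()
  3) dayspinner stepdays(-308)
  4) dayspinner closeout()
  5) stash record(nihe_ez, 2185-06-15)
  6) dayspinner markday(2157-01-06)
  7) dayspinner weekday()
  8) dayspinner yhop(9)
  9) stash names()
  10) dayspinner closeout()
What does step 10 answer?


Answer: 2166-01-31

Derivation:
;; stash names() == []
;; dayspinner closeout() == 2155-06-30
;; dayspinner stepdays(n=-308) == 2154-08-26
;; dayspinner closeout() == 2154-08-31
;; stash record(k=nihe_ez, v=2185-06-15) == nil
;; dayspinner markday(d=2157-01-06) == 2157-01-06
;; dayspinner weekday() == Thursday
;; dayspinner yhop(n=9) == 2166-01-06
;; stash names() == [nihe_ez]
;; dayspinner closeout() == 2166-01-31


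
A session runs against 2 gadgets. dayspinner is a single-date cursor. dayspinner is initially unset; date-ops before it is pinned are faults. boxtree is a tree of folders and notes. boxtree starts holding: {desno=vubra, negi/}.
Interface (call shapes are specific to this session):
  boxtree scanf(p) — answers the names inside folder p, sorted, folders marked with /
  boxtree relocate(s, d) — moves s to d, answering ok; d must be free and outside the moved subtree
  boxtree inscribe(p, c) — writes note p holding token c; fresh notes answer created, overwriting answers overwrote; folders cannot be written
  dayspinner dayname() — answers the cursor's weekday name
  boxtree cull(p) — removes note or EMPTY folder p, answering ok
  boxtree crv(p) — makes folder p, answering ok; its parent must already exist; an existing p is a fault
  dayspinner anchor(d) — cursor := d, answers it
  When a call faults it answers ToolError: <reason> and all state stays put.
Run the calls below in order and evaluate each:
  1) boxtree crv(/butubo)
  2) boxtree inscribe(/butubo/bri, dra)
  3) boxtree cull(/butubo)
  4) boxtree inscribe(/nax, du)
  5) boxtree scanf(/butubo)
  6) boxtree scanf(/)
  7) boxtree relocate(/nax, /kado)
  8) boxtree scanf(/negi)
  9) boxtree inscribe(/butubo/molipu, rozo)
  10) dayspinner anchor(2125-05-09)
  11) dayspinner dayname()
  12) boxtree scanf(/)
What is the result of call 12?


Answer: [butubo/, desno, kado, negi/]

Derivation:
→ boxtree crv(p=/butubo)
← ok
→ boxtree inscribe(p=/butubo/bri, c=dra)
← created
→ boxtree cull(p=/butubo)
← ToolError: not empty
→ boxtree inscribe(p=/nax, c=du)
← created
→ boxtree scanf(p=/butubo)
← [bri]
→ boxtree scanf(p=/)
← [butubo/, desno, nax, negi/]
→ boxtree relocate(s=/nax, d=/kado)
← ok
→ boxtree scanf(p=/negi)
← []
→ boxtree inscribe(p=/butubo/molipu, c=rozo)
← created
→ dayspinner anchor(d=2125-05-09)
← 2125-05-09
→ dayspinner dayname()
← Wednesday
→ boxtree scanf(p=/)
← [butubo/, desno, kado, negi/]


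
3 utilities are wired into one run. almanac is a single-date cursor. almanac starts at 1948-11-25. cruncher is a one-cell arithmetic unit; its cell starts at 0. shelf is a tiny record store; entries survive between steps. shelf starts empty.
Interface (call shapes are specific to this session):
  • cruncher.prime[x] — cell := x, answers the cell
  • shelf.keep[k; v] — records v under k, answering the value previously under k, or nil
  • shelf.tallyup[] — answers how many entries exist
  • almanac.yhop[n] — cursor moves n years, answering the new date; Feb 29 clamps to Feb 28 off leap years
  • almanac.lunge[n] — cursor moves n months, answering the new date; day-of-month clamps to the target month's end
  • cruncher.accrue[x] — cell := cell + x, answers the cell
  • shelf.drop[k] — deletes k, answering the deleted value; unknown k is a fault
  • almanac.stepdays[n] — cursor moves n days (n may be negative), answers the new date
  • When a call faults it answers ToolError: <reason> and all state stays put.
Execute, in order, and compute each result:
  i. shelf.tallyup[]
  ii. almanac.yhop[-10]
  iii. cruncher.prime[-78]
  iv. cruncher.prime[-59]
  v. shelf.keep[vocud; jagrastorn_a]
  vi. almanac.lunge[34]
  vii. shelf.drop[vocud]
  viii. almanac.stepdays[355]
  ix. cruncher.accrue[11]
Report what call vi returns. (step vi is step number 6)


Act: shelf.tallyup[]
Obs: 0
Act: almanac.yhop[n: -10]
Obs: 1938-11-25
Act: cruncher.prime[x: -78]
Obs: -78
Act: cruncher.prime[x: -59]
Obs: -59
Act: shelf.keep[k: vocud; v: jagrastorn_a]
Obs: nil
Act: almanac.lunge[n: 34]
Obs: 1941-09-25
Act: shelf.drop[k: vocud]
Obs: jagrastorn_a
Act: almanac.stepdays[n: 355]
Obs: 1942-09-15
Act: cruncher.accrue[x: 11]
Obs: -48

Answer: 1941-09-25


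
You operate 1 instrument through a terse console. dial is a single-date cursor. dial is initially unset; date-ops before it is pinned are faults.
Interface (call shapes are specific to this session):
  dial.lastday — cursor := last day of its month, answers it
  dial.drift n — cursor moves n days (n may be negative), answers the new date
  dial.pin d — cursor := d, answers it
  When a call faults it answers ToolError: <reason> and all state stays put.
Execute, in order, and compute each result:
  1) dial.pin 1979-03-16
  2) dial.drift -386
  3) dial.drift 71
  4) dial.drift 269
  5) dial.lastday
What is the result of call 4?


~$ dial.pin d→1979-03-16
[out] 1979-03-16
~$ dial.drift n→-386
[out] 1978-02-23
~$ dial.drift n→71
[out] 1978-05-05
~$ dial.drift n→269
[out] 1979-01-29
~$ dial.lastday
[out] 1979-01-31

Answer: 1979-01-29


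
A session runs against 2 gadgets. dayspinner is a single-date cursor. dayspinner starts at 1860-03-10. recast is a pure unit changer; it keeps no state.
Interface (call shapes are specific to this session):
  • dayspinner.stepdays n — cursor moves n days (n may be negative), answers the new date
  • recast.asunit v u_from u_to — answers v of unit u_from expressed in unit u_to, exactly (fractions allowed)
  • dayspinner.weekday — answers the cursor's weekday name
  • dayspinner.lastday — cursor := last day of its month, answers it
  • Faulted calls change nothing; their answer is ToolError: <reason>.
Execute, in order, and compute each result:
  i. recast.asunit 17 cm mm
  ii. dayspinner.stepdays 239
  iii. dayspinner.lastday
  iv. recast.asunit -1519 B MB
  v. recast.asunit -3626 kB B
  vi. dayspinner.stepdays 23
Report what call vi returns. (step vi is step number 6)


Answer: 1860-12-23

Derivation:
% asunit v='17' u_from='cm' u_to='mm'
[out] 170
% stepdays n='239'
[out] 1860-11-04
% lastday
[out] 1860-11-30
% asunit v='-1519' u_from='B' u_to='MB'
[out] -1519/1000000
% asunit v='-3626' u_from='kB' u_to='B'
[out] -3626000
% stepdays n='23'
[out] 1860-12-23


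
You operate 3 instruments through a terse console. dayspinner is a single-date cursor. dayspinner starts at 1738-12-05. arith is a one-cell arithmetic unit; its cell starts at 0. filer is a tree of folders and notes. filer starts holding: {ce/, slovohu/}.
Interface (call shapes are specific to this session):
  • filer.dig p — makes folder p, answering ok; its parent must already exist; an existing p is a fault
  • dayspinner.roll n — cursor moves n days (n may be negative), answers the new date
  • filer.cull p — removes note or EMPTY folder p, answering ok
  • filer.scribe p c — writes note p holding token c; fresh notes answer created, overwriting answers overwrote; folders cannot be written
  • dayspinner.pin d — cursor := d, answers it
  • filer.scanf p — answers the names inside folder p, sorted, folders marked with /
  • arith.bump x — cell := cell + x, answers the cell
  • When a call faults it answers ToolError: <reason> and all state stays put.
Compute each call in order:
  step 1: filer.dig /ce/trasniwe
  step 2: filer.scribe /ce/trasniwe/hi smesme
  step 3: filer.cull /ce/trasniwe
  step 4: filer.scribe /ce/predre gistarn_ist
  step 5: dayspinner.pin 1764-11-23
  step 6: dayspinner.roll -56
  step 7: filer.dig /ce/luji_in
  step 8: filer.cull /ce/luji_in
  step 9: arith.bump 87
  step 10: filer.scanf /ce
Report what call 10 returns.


Answer: [predre, trasniwe/]

Derivation:
Act: filer.dig[p→/ce/trasniwe]
Obs: ok
Act: filer.scribe[p→/ce/trasniwe/hi; c→smesme]
Obs: created
Act: filer.cull[p→/ce/trasniwe]
Obs: ToolError: not empty
Act: filer.scribe[p→/ce/predre; c→gistarn_ist]
Obs: created
Act: dayspinner.pin[d→1764-11-23]
Obs: 1764-11-23
Act: dayspinner.roll[n→-56]
Obs: 1764-09-28
Act: filer.dig[p→/ce/luji_in]
Obs: ok
Act: filer.cull[p→/ce/luji_in]
Obs: ok
Act: arith.bump[x→87]
Obs: 87
Act: filer.scanf[p→/ce]
Obs: [predre, trasniwe/]


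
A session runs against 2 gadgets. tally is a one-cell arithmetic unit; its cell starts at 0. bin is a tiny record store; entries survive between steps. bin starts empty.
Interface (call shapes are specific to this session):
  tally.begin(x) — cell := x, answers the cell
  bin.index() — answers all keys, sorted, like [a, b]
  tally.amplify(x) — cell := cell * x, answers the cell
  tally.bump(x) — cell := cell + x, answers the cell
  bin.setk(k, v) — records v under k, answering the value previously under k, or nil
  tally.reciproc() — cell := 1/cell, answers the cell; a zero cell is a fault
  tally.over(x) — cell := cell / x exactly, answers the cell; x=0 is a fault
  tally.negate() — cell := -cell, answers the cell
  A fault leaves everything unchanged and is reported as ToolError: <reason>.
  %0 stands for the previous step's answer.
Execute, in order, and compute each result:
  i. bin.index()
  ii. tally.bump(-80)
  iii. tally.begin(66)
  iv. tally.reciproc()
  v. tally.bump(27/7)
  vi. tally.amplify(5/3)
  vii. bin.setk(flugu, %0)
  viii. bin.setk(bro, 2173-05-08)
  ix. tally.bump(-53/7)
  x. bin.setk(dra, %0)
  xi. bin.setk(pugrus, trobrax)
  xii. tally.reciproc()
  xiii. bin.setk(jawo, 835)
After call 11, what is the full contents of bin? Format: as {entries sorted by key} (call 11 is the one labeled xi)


Answer: {bro=2173-05-08, dra=-1549/1386, flugu=8945/1386, pugrus=trobrax}

Derivation:
// 1. bin.index() : []
// 2. tally.bump(x='-80') : -80
// 3. tally.begin(x='66') : 66
// 4. tally.reciproc() : 1/66
// 5. tally.bump(x='27/7') : 1789/462
// 6. tally.amplify(x='5/3') : 8945/1386
// 7. bin.setk(k='flugu', v='%0') : nil
// 8. bin.setk(k='bro', v='2173-05-08') : nil
// 9. tally.bump(x='-53/7') : -1549/1386
// 10. bin.setk(k='dra', v='%0') : nil
// 11. bin.setk(k='pugrus', v='trobrax') : nil
// 12. tally.reciproc() : -1386/1549
// 13. bin.setk(k='jawo', v='835') : nil


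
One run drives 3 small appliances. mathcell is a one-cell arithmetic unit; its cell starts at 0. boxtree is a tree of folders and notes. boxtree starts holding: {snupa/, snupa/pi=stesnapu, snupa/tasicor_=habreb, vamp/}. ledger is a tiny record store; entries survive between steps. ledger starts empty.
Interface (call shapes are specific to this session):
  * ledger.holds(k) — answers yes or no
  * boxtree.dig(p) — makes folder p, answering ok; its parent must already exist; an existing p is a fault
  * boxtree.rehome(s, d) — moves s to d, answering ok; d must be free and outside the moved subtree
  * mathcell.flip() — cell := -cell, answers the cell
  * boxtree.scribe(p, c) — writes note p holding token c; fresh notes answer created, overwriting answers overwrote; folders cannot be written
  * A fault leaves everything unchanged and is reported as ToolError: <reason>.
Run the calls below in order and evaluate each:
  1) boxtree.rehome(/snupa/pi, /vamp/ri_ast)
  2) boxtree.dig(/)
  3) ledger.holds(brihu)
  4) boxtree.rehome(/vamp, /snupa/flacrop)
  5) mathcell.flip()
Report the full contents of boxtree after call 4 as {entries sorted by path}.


Do: boxtree.rehome[/snupa/pi; /vamp/ri_ast]
See: ok
Do: boxtree.dig[/]
See: ToolError: exists
Do: ledger.holds[brihu]
See: no
Do: boxtree.rehome[/vamp; /snupa/flacrop]
See: ok
Do: mathcell.flip[]
See: 0

Answer: {snupa/, snupa/flacrop/, snupa/flacrop/ri_ast=stesnapu, snupa/tasicor_=habreb}


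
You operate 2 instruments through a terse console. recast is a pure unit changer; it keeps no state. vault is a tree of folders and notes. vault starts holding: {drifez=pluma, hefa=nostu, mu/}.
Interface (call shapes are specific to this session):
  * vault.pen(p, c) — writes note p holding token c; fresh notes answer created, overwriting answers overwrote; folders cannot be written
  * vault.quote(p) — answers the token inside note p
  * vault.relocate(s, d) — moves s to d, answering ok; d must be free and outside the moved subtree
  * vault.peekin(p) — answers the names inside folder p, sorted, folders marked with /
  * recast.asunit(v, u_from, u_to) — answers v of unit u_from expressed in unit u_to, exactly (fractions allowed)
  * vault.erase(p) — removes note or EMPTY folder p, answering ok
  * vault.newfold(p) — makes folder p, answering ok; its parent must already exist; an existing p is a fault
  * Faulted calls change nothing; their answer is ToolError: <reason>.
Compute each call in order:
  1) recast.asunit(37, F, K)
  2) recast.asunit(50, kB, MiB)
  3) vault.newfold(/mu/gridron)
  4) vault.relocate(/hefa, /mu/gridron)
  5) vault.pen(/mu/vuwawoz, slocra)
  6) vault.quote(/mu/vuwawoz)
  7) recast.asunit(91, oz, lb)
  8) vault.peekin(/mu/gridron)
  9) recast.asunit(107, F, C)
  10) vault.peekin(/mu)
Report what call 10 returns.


==> recast.asunit(v='37', u_from='F', u_to='K')
<== 49667/180
==> recast.asunit(v='50', u_from='kB', u_to='MiB')
<== 3125/65536
==> vault.newfold(p='/mu/gridron')
<== ok
==> vault.relocate(s='/hefa', d='/mu/gridron')
<== ToolError: exists
==> vault.pen(p='/mu/vuwawoz', c='slocra')
<== created
==> vault.quote(p='/mu/vuwawoz')
<== slocra
==> recast.asunit(v='91', u_from='oz', u_to='lb')
<== 91/16
==> vault.peekin(p='/mu/gridron')
<== []
==> recast.asunit(v='107', u_from='F', u_to='C')
<== 125/3
==> vault.peekin(p='/mu')
<== [gridron/, vuwawoz]

Answer: [gridron/, vuwawoz]


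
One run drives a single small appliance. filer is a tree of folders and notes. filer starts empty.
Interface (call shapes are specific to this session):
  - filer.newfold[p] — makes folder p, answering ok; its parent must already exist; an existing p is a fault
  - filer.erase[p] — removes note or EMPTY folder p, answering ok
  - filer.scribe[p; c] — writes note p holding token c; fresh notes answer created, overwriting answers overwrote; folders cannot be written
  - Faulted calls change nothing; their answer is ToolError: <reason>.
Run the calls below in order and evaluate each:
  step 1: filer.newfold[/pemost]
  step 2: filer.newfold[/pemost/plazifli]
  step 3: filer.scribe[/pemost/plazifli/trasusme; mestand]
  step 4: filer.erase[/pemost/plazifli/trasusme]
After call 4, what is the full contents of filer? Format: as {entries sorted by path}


$ newfold p: /pemost
[out] ok
$ newfold p: /pemost/plazifli
[out] ok
$ scribe p: /pemost/plazifli/trasusme c: mestand
[out] created
$ erase p: /pemost/plazifli/trasusme
[out] ok

Answer: {pemost/, pemost/plazifli/}


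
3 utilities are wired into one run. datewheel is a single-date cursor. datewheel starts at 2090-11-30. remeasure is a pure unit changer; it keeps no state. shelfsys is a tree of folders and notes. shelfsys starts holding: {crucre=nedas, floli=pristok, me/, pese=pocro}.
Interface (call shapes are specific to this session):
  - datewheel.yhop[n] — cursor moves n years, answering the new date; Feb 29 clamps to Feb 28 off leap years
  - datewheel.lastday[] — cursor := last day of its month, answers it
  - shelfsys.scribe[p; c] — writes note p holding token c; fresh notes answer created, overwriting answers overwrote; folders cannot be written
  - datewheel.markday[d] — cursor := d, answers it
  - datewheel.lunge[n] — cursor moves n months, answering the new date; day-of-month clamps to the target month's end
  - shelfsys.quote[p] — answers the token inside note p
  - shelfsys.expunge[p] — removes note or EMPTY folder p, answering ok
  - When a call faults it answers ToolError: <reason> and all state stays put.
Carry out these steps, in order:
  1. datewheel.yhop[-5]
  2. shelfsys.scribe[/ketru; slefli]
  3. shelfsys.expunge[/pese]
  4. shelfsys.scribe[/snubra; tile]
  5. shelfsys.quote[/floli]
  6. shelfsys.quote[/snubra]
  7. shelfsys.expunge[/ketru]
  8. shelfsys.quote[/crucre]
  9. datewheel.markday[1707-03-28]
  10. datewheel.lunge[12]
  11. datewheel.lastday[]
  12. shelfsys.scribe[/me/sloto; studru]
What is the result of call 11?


Answer: 1708-03-31

Derivation:
# datewheel.yhop(n=-5) ~> 2085-11-30
# shelfsys.scribe(p=/ketru, c=slefli) ~> created
# shelfsys.expunge(p=/pese) ~> ok
# shelfsys.scribe(p=/snubra, c=tile) ~> created
# shelfsys.quote(p=/floli) ~> pristok
# shelfsys.quote(p=/snubra) ~> tile
# shelfsys.expunge(p=/ketru) ~> ok
# shelfsys.quote(p=/crucre) ~> nedas
# datewheel.markday(d=1707-03-28) ~> 1707-03-28
# datewheel.lunge(n=12) ~> 1708-03-28
# datewheel.lastday() ~> 1708-03-31
# shelfsys.scribe(p=/me/sloto, c=studru) ~> created


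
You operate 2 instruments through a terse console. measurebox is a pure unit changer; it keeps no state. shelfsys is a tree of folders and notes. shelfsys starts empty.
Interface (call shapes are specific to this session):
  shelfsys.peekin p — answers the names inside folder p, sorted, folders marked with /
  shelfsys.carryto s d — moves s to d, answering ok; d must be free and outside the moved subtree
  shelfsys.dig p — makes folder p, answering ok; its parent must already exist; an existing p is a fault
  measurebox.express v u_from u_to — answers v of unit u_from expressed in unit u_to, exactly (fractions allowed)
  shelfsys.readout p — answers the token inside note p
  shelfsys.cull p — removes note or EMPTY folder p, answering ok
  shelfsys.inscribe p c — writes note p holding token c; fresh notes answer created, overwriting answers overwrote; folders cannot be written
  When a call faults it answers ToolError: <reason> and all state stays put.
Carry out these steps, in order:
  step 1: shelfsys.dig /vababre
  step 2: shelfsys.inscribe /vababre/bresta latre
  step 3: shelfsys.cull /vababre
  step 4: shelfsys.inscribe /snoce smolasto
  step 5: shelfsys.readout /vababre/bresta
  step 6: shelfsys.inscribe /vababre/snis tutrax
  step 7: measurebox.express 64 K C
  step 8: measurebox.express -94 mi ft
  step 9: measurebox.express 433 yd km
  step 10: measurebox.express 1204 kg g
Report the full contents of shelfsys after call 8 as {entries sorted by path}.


·→ shelfsys.dig(/vababre)
·← ok
·→ shelfsys.inscribe(/vababre/bresta, latre)
·← created
·→ shelfsys.cull(/vababre)
·← ToolError: not empty
·→ shelfsys.inscribe(/snoce, smolasto)
·← created
·→ shelfsys.readout(/vababre/bresta)
·← latre
·→ shelfsys.inscribe(/vababre/snis, tutrax)
·← created
·→ measurebox.express(64, K, C)
·← -4183/20
·→ measurebox.express(-94, mi, ft)
·← -496320
·→ measurebox.express(433, yd, km)
·← 494919/1250000
·→ measurebox.express(1204, kg, g)
·← 1204000

Answer: {snoce=smolasto, vababre/, vababre/bresta=latre, vababre/snis=tutrax}
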